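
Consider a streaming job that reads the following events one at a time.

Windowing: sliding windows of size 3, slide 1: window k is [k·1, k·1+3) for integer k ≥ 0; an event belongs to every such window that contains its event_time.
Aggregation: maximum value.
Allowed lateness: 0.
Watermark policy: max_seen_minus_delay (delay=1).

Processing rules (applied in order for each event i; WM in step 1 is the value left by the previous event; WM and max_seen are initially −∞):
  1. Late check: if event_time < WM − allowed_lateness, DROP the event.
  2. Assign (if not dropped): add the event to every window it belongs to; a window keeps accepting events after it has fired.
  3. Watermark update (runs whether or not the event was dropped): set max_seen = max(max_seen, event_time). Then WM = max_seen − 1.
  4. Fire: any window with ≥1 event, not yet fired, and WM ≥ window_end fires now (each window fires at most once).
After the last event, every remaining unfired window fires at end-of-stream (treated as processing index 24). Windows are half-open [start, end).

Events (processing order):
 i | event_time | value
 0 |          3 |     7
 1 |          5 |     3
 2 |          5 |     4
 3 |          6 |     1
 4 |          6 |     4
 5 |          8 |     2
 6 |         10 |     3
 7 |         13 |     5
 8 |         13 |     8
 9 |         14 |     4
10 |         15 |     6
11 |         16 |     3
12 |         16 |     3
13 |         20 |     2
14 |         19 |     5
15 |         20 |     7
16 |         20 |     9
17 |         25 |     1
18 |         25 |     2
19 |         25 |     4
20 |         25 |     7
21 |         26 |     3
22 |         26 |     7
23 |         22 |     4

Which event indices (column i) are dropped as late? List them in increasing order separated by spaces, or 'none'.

23

i=0 t=3 v=7: → [3,6),[2,5),[1,4); WM=2
i=1 t=5 v=3: → [5,8),[4,7),[3,6); WM=4; [1,4) fires=7
i=2 t=5 v=4: → [5,8),[4,7),[3,6); WM=4
i=3 t=6 v=1: → [6,9),[5,8),[4,7); WM=5; [2,5) fires=7
i=4 t=6 v=4: → [6,9),[5,8),[4,7); WM=5
i=5 t=8 v=2: → [8,11),[7,10),[6,9); WM=7; [3,6) fires=7 [4,7) fires=4
i=6 t=10 v=3: → [10,13),[9,12),[8,11); WM=9; [5,8) fires=4 [6,9) fires=4
i=7 t=13 v=5: → [13,16),[12,15),[11,14); WM=12; [7,10) fires=2 [8,11) fires=3 [9,12) fires=3
i=8 t=13 v=8: → [13,16),[12,15),[11,14); WM=12
i=9 t=14 v=4: → [14,17),[13,16),[12,15); WM=13; [10,13) fires=3
i=10 t=15 v=6: → [15,18),[14,17),[13,16); WM=14; [11,14) fires=8
i=11 t=16 v=3: → [16,19),[15,18),[14,17); WM=15; [12,15) fires=8
i=12 t=16 v=3: → [16,19),[15,18),[14,17); WM=15
i=13 t=20 v=2: → [20,23),[19,22),[18,21); WM=19; [13,16) fires=8 [14,17) fires=6 [15,18) fires=6 [16,19) fires=3
i=14 t=19 v=5: → [19,22),[18,21),[17,20); WM=19
i=15 t=20 v=7: → [20,23),[19,22),[18,21); WM=19
i=16 t=20 v=9: → [20,23),[19,22),[18,21); WM=19
i=17 t=25 v=1: → [25,28),[24,27),[23,26); WM=24; [17,20) fires=5 [18,21) fires=9 [19,22) fires=9 [20,23) fires=9
i=18 t=25 v=2: → [25,28),[24,27),[23,26); WM=24
i=19 t=25 v=4: → [25,28),[24,27),[23,26); WM=24
i=20 t=25 v=7: → [25,28),[24,27),[23,26); WM=24
i=21 t=26 v=3: → [26,29),[25,28),[24,27); WM=25
i=22 t=26 v=7: → [26,29),[25,28),[24,27); WM=25
i=23 t=22 v=4: DROP (t<25-0); WM=25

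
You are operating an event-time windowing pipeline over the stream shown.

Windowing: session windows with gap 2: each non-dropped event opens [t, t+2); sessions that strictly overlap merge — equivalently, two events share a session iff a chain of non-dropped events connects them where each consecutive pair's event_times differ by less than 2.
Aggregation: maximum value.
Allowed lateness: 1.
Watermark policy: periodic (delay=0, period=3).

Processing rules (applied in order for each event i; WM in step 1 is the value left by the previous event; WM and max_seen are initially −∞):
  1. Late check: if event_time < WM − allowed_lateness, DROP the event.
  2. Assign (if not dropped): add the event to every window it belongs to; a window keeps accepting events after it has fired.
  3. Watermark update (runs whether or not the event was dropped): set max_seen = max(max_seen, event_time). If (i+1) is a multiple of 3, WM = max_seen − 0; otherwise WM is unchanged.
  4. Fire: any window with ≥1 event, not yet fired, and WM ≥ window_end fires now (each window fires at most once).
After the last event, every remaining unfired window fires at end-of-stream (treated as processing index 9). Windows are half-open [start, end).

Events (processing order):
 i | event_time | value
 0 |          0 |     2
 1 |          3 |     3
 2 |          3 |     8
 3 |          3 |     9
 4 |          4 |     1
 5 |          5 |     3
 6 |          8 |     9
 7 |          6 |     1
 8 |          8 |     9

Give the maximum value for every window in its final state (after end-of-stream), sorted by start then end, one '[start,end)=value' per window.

i=0 t=0 v=2: → [0,2); WM=−∞
i=1 t=3 v=3: → [3,5); WM=−∞
i=2 t=3 v=8: → [3,5); WM=3
i=3 t=3 v=9: → [3,5); WM=3
i=4 t=4 v=1: → [3,6); WM=3
i=5 t=5 v=3: → [3,7); WM=5
i=6 t=8 v=9: → [8,10); WM=5
i=7 t=6 v=1: → [3,8); WM=5
i=8 t=8 v=9: → [8,10); WM=8

[0,2)=2 [3,8)=9 [8,10)=9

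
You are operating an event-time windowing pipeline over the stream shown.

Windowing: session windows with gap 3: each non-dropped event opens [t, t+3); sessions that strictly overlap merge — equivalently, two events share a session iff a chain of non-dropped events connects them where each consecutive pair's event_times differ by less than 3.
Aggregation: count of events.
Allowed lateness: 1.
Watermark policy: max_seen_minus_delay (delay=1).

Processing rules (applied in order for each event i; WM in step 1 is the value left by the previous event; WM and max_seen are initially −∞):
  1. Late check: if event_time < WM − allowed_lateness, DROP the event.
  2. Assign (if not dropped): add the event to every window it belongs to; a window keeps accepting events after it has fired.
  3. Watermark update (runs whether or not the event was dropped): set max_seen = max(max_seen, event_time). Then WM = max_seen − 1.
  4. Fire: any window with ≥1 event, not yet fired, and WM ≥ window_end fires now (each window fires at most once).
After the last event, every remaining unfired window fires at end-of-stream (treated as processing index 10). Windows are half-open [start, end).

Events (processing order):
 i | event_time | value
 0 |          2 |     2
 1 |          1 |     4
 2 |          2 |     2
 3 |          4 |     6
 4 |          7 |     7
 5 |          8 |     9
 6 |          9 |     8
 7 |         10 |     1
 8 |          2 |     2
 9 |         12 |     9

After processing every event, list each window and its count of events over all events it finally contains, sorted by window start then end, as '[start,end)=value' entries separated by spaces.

i=0 t=2 v=2: → [2,5); WM=1
i=1 t=1 v=4: → [1,5); WM=1
i=2 t=2 v=2: → [1,5); WM=1
i=3 t=4 v=6: → [1,7); WM=3
i=4 t=7 v=7: → [7,10); WM=6
i=5 t=8 v=9: → [7,11); WM=7
i=6 t=9 v=8: → [7,12); WM=8
i=7 t=10 v=1: → [7,13); WM=9
i=8 t=2 v=2: DROP (t<9-1); WM=9
i=9 t=12 v=9: → [7,15); WM=11

[1,7)=4 [7,15)=5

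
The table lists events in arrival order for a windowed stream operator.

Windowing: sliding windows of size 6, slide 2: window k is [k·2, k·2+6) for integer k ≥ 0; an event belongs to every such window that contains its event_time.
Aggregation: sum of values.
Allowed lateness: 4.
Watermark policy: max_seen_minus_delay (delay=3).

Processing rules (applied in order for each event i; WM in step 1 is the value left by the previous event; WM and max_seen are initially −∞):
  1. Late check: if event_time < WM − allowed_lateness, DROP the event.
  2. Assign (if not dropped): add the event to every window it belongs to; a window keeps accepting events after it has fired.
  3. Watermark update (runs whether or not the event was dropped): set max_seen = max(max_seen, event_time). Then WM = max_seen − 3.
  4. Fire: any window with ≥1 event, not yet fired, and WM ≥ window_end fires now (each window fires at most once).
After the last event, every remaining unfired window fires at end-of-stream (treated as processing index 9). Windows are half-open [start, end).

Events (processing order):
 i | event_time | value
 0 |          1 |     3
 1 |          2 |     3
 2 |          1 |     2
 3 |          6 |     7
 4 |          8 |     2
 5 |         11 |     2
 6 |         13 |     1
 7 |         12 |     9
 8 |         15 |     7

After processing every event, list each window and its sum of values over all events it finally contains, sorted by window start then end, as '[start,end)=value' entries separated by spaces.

i=0 t=1 v=3: → [0,6); WM=-2
i=1 t=2 v=3: → [2,8),[0,6); WM=-1
i=2 t=1 v=2: → [0,6); WM=-1
i=3 t=6 v=7: → [6,12),[4,10),[2,8); WM=3
i=4 t=8 v=2: → [8,14),[6,12),[4,10); WM=5
i=5 t=11 v=2: → [10,16),[8,14),[6,12); WM=8; [0,6) fires=8 [2,8) fires=10
i=6 t=13 v=1: → [12,18),[10,16),[8,14); WM=10; [4,10) fires=9
i=7 t=12 v=9: → [12,18),[10,16),[8,14); WM=10
i=8 t=15 v=7: → [14,20),[12,18),[10,16); WM=12; [6,12) fires=11

[0,6)=8 [2,8)=10 [4,10)=9 [6,12)=11 [8,14)=14 [10,16)=19 [12,18)=17 [14,20)=7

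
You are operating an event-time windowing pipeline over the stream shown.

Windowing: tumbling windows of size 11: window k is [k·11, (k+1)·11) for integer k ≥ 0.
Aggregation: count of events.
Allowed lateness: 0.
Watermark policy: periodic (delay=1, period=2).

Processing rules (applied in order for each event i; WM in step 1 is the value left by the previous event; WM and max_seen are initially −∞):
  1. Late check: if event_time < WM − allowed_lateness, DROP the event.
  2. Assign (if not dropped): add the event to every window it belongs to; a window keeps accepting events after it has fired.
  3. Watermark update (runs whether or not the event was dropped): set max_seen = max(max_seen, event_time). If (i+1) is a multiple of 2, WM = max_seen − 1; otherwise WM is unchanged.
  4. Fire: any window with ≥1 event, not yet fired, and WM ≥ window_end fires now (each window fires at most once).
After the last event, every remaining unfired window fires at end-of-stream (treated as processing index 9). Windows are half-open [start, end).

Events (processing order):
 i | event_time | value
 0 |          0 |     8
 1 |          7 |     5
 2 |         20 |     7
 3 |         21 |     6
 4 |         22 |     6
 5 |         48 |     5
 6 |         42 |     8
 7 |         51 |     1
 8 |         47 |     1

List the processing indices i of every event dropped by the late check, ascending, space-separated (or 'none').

6 8

i=0 t=0 v=8: → [0,11); WM=−∞
i=1 t=7 v=5: → [0,11); WM=6
i=2 t=20 v=7: → [11,22); WM=6
i=3 t=21 v=6: → [11,22); WM=20; [0,11) fires=2
i=4 t=22 v=6: → [22,33); WM=20
i=5 t=48 v=5: → [44,55); WM=47; [11,22) fires=2 [22,33) fires=1
i=6 t=42 v=8: DROP (t<47-0); WM=47
i=7 t=51 v=1: → [44,55); WM=50
i=8 t=47 v=1: DROP (t<50-0); WM=50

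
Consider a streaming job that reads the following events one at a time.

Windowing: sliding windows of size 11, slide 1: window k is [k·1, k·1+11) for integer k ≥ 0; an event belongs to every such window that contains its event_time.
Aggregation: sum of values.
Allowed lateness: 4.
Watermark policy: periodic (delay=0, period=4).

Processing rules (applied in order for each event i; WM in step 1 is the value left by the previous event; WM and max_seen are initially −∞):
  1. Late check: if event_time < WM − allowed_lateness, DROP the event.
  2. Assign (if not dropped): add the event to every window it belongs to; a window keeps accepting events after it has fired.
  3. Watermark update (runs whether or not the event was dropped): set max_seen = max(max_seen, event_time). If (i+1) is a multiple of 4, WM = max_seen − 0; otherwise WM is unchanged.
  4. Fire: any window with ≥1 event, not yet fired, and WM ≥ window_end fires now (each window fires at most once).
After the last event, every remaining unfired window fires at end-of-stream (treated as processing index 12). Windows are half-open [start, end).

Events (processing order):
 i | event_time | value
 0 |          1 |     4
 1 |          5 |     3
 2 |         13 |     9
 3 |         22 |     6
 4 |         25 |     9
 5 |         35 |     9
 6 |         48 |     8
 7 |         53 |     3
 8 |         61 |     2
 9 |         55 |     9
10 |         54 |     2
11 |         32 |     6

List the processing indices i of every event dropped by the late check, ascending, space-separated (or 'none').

11

i=0 t=1 v=4: → [1,12),[0,11); WM=−∞
i=1 t=5 v=3: → [5,16),[4,15),[3,14),[2,13),[1,12),[0,11); WM=−∞
i=2 t=13 v=9: → [13,24),[12,23),[11,22),[10,21),[9,20),[8,19),[7,18),[6,17),[5,16),[4,15),[3,14); WM=−∞
i=3 t=22 v=6: → [22,33),[21,32),[20,31),[19,30),[18,29),[17,28),[16,27),[15,26),[14,25),[13,24),[12,23); WM=22; [0,11) fires=7 [1,12) fires=7 [2,13) fires=3 [3,14) fires=12 [4,15) fires=12 [5,16) fires=12 [6,17) fires=9 [7,18) fires=9 [8,19) fires=9 [9,20) fires=9 [10,21) fires=9 [11,22) fires=9
i=4 t=25 v=9: → [25,36),[24,35),[23,34),[22,33),[21,32),[20,31),[19,30),[18,29),[17,28),[16,27),[15,26); WM=22
i=5 t=35 v=9: → [35,46),[34,45),[33,44),[32,43),[31,42),[30,41),[29,40),[28,39),[27,38),[26,37),[25,36); WM=22
i=6 t=48 v=8: → [48,59),[47,58),[46,57),[45,56),[44,55),[43,54),[42,53),[41,52),[40,51),[39,50),[38,49); WM=22
i=7 t=53 v=3: → [53,64),[52,63),[51,62),[50,61),[49,60),[48,59),[47,58),[46,57),[45,56),[44,55),[43,54); WM=53; [12,23) fires=15 [13,24) fires=15 [14,25) fires=6 [15,26) fires=15 [16,27) fires=15 [17,28) fires=15 [18,29) fires=15 [19,30) fires=15 [20,31) fires=15 [21,32) fires=15 [22,33) fires=15 [23,34) fires=9 [24,35) fires=9 [25,36) fires=18 [26,37) fires=9 [27,38) fires=9 [28,39) fires=9 [29,40) fires=9 [30,41) fires=9 [31,42) fires=9 [32,43) fires=9 [33,44) fires=9 [34,45) fires=9 [35,46) fires=9 [38,49) fires=8 [39,50) fires=8 [40,51) fires=8 [41,52) fires=8 [42,53) fires=8
i=8 t=61 v=2: → [61,72),[60,71),[59,70),[58,69),[57,68),[56,67),[55,66),[54,65),[53,64),[52,63),[51,62); WM=53
i=9 t=55 v=9: → [55,66),[54,65),[53,64),[52,63),[51,62),[50,61),[49,60),[48,59),[47,58),[46,57),[45,56); WM=53
i=10 t=54 v=2: → [54,65),[53,64),[52,63),[51,62),[50,61),[49,60),[48,59),[47,58),[46,57),[45,56),[44,55); WM=53
i=11 t=32 v=6: DROP (t<53-4); WM=61; [43,54) fires=11 [44,55) fires=13 [45,56) fires=22 [46,57) fires=22 [47,58) fires=22 [48,59) fires=22 [49,60) fires=14 [50,61) fires=14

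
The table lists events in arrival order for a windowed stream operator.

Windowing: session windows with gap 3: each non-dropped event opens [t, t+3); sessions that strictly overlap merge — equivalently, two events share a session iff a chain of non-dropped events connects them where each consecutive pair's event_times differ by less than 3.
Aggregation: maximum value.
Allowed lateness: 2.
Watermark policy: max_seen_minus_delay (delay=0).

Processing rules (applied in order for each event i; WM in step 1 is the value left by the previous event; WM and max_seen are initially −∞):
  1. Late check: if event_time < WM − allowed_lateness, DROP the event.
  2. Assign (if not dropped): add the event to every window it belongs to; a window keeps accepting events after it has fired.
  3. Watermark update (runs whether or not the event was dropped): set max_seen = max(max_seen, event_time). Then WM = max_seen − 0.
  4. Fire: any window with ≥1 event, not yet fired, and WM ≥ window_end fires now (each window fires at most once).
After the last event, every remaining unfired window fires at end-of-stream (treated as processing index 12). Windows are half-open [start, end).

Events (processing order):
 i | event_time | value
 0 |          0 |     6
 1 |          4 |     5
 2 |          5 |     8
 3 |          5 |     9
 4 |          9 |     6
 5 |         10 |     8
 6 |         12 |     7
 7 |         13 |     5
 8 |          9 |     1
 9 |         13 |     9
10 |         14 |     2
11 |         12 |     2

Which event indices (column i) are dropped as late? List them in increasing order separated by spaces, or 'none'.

8

i=0 t=0 v=6: → [0,3); WM=0
i=1 t=4 v=5: → [4,7); WM=4
i=2 t=5 v=8: → [4,8); WM=5
i=3 t=5 v=9: → [4,8); WM=5
i=4 t=9 v=6: → [9,12); WM=9
i=5 t=10 v=8: → [9,13); WM=10
i=6 t=12 v=7: → [9,15); WM=12
i=7 t=13 v=5: → [9,16); WM=13
i=8 t=9 v=1: DROP (t<13-2); WM=13
i=9 t=13 v=9: → [9,16); WM=13
i=10 t=14 v=2: → [9,17); WM=14
i=11 t=12 v=2: → [9,17); WM=14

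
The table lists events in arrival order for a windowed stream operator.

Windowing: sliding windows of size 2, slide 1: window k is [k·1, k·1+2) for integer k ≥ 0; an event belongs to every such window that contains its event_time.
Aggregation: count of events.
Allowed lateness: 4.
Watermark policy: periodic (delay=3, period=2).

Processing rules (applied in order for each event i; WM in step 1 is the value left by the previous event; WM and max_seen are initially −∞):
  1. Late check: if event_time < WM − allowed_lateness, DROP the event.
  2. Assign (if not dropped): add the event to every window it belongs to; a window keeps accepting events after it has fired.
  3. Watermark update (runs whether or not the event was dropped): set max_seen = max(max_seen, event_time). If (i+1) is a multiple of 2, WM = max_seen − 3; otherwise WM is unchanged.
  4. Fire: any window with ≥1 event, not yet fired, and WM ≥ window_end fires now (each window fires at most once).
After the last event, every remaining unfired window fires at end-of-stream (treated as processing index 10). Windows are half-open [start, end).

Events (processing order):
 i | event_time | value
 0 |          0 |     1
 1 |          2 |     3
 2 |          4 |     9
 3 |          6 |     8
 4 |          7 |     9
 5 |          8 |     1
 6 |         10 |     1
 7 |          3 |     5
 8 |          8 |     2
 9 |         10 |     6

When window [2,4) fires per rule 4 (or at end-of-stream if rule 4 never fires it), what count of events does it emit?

i=0 t=0 v=1: → [0,2); WM=−∞
i=1 t=2 v=3: → [2,4),[1,3); WM=-1
i=2 t=4 v=9: → [4,6),[3,5); WM=-1
i=3 t=6 v=8: → [6,8),[5,7); WM=3; [0,2) fires=1 [1,3) fires=1
i=4 t=7 v=9: → [7,9),[6,8); WM=3
i=5 t=8 v=1: → [8,10),[7,9); WM=5; [2,4) fires=1 [3,5) fires=1
i=6 t=10 v=1: → [10,12),[9,11); WM=5
i=7 t=3 v=5: → [3,5),[2,4); WM=7; [4,6) fires=1 [5,7) fires=1
i=8 t=8 v=2: → [8,10),[7,9); WM=7
i=9 t=10 v=6: → [10,12),[9,11); WM=7

1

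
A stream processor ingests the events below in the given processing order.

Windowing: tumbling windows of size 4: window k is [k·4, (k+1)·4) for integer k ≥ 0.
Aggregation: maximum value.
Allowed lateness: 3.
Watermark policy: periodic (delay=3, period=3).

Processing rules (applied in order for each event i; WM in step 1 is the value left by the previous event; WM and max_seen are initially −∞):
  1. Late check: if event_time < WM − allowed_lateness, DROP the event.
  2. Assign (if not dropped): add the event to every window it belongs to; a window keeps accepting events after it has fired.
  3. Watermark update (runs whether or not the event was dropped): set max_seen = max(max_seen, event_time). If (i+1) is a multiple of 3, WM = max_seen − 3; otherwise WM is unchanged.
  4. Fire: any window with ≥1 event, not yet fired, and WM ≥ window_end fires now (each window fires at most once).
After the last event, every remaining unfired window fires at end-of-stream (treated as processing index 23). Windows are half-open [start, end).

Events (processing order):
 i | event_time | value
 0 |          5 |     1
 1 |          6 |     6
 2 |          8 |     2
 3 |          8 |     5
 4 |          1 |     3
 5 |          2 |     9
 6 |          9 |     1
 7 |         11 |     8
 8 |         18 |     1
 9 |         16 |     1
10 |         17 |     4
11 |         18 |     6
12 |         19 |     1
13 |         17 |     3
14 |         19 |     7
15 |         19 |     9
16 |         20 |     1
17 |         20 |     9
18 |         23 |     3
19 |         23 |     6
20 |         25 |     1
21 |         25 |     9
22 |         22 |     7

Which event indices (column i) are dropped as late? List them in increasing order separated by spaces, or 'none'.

4

i=0 t=5 v=1: → [4,8); WM=−∞
i=1 t=6 v=6: → [4,8); WM=−∞
i=2 t=8 v=2: → [8,12); WM=5
i=3 t=8 v=5: → [8,12); WM=5
i=4 t=1 v=3: DROP (t<5-3); WM=5
i=5 t=2 v=9: → [0,4); WM=5; [0,4) fires=9
i=6 t=9 v=1: → [8,12); WM=5
i=7 t=11 v=8: → [8,12); WM=5
i=8 t=18 v=1: → [16,20); WM=15; [4,8) fires=6 [8,12) fires=8
i=9 t=16 v=1: → [16,20); WM=15
i=10 t=17 v=4: → [16,20); WM=15
i=11 t=18 v=6: → [16,20); WM=15
i=12 t=19 v=1: → [16,20); WM=15
i=13 t=17 v=3: → [16,20); WM=15
i=14 t=19 v=7: → [16,20); WM=16
i=15 t=19 v=9: → [16,20); WM=16
i=16 t=20 v=1: → [20,24); WM=16
i=17 t=20 v=9: → [20,24); WM=17
i=18 t=23 v=3: → [20,24); WM=17
i=19 t=23 v=6: → [20,24); WM=17
i=20 t=25 v=1: → [24,28); WM=22; [16,20) fires=9
i=21 t=25 v=9: → [24,28); WM=22
i=22 t=22 v=7: → [20,24); WM=22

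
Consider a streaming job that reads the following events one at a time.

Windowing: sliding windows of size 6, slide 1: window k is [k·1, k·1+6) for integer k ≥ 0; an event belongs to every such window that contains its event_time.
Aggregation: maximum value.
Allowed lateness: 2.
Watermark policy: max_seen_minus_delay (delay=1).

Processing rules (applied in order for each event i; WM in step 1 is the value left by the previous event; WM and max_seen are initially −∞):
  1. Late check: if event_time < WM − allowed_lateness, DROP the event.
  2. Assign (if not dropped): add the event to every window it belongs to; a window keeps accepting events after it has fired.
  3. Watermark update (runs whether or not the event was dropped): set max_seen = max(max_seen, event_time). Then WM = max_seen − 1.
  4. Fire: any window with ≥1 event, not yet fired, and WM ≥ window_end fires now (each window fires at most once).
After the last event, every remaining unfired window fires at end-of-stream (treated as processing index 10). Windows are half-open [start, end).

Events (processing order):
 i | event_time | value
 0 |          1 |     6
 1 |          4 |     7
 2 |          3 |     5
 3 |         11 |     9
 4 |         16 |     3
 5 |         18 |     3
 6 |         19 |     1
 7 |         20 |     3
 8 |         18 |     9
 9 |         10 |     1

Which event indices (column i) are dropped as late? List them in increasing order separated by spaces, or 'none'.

9

i=0 t=1 v=6: → [1,7),[0,6); WM=0
i=1 t=4 v=7: → [4,10),[3,9),[2,8),[1,7),[0,6); WM=3
i=2 t=3 v=5: → [3,9),[2,8),[1,7),[0,6); WM=3
i=3 t=11 v=9: → [11,17),[10,16),[9,15),[8,14),[7,13),[6,12); WM=10; [0,6) fires=7 [1,7) fires=7 [2,8) fires=7 [3,9) fires=7 [4,10) fires=7
i=4 t=16 v=3: → [16,22),[15,21),[14,20),[13,19),[12,18),[11,17); WM=15; [6,12) fires=9 [7,13) fires=9 [8,14) fires=9 [9,15) fires=9
i=5 t=18 v=3: → [18,24),[17,23),[16,22),[15,21),[14,20),[13,19); WM=17; [10,16) fires=9 [11,17) fires=9
i=6 t=19 v=1: → [19,25),[18,24),[17,23),[16,22),[15,21),[14,20); WM=18; [12,18) fires=3
i=7 t=20 v=3: → [20,26),[19,25),[18,24),[17,23),[16,22),[15,21); WM=19; [13,19) fires=3
i=8 t=18 v=9: → [18,24),[17,23),[16,22),[15,21),[14,20),[13,19); WM=19
i=9 t=10 v=1: DROP (t<19-2); WM=19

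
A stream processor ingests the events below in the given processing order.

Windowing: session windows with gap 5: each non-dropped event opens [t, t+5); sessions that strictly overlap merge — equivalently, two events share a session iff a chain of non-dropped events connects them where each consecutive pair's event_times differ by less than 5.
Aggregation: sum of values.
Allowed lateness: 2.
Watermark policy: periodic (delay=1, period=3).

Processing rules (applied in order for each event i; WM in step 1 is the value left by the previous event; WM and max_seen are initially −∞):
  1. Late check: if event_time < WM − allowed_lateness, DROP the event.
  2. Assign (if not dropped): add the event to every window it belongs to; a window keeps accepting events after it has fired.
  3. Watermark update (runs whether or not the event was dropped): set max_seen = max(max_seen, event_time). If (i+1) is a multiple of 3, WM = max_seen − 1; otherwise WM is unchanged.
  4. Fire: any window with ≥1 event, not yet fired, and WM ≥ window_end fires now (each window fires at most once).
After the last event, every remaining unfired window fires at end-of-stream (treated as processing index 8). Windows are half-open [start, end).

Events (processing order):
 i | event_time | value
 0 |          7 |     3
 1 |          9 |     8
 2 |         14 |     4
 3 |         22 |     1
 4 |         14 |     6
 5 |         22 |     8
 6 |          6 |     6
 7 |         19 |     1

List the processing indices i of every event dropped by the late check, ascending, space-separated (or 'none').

i=0 t=7 v=3: → [7,12); WM=−∞
i=1 t=9 v=8: → [7,14); WM=−∞
i=2 t=14 v=4: → [14,19); WM=13
i=3 t=22 v=1: → [22,27); WM=13
i=4 t=14 v=6: → [14,19); WM=13
i=5 t=22 v=8: → [22,27); WM=21
i=6 t=6 v=6: DROP (t<21-2); WM=21
i=7 t=19 v=1: → [19,27); WM=21

6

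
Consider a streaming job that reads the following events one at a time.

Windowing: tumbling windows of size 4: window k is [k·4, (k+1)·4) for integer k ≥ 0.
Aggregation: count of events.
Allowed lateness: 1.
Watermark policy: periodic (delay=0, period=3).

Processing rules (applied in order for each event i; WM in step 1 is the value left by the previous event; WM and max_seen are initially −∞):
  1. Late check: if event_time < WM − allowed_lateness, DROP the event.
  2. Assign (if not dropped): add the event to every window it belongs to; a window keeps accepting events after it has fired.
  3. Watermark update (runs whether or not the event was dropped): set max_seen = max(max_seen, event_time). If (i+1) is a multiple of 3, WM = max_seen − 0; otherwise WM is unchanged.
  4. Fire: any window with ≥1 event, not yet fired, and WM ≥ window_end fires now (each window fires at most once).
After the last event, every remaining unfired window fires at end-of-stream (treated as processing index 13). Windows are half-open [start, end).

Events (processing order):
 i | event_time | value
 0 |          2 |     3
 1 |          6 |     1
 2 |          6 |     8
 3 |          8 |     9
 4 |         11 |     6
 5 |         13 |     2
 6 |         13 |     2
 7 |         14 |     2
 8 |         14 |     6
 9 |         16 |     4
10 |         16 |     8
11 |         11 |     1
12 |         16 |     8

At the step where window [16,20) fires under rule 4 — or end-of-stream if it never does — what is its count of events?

3

i=0 t=2 v=3: → [0,4); WM=−∞
i=1 t=6 v=1: → [4,8); WM=−∞
i=2 t=6 v=8: → [4,8); WM=6; [0,4) fires=1
i=3 t=8 v=9: → [8,12); WM=6
i=4 t=11 v=6: → [8,12); WM=6
i=5 t=13 v=2: → [12,16); WM=13; [4,8) fires=2 [8,12) fires=2
i=6 t=13 v=2: → [12,16); WM=13
i=7 t=14 v=2: → [12,16); WM=13
i=8 t=14 v=6: → [12,16); WM=14
i=9 t=16 v=4: → [16,20); WM=14
i=10 t=16 v=8: → [16,20); WM=14
i=11 t=11 v=1: DROP (t<14-1); WM=16; [12,16) fires=4
i=12 t=16 v=8: → [16,20); WM=16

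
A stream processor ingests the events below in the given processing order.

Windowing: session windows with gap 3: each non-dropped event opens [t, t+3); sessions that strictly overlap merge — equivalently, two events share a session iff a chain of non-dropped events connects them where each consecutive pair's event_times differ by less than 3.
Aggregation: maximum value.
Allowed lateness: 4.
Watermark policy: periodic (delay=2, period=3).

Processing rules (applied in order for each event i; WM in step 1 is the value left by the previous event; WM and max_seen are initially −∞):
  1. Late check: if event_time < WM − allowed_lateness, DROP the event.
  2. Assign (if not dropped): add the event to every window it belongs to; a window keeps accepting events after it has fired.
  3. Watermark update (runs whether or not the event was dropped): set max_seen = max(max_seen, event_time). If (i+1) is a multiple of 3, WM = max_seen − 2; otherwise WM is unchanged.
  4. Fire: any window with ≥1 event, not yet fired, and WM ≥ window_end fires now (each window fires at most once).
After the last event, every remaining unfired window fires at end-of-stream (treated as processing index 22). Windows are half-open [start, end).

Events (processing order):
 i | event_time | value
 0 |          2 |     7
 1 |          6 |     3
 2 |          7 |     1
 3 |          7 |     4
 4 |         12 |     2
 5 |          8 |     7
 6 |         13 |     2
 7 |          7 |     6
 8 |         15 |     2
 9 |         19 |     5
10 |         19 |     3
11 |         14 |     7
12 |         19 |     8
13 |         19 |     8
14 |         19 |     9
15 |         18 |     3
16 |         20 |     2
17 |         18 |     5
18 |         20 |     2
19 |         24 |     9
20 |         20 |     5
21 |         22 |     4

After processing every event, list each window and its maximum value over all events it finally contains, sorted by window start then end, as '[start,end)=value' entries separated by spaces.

i=0 t=2 v=7: → [2,5); WM=−∞
i=1 t=6 v=3: → [6,9); WM=−∞
i=2 t=7 v=1: → [6,10); WM=5
i=3 t=7 v=4: → [6,10); WM=5
i=4 t=12 v=2: → [12,15); WM=5
i=5 t=8 v=7: → [6,11); WM=10
i=6 t=13 v=2: → [12,16); WM=10
i=7 t=7 v=6: → [6,11); WM=10
i=8 t=15 v=2: → [12,18); WM=13
i=9 t=19 v=5: → [19,22); WM=13
i=10 t=19 v=3: → [19,22); WM=13
i=11 t=14 v=7: → [12,18); WM=17
i=12 t=19 v=8: → [19,22); WM=17
i=13 t=19 v=8: → [19,22); WM=17
i=14 t=19 v=9: → [19,22); WM=17
i=15 t=18 v=3: → [18,22); WM=17
i=16 t=20 v=2: → [18,23); WM=17
i=17 t=18 v=5: → [18,23); WM=18
i=18 t=20 v=2: → [18,23); WM=18
i=19 t=24 v=9: → [24,27); WM=18
i=20 t=20 v=5: → [18,23); WM=22
i=21 t=22 v=4: → [18,27); WM=22

[2,5)=7 [6,11)=7 [12,18)=7 [18,27)=9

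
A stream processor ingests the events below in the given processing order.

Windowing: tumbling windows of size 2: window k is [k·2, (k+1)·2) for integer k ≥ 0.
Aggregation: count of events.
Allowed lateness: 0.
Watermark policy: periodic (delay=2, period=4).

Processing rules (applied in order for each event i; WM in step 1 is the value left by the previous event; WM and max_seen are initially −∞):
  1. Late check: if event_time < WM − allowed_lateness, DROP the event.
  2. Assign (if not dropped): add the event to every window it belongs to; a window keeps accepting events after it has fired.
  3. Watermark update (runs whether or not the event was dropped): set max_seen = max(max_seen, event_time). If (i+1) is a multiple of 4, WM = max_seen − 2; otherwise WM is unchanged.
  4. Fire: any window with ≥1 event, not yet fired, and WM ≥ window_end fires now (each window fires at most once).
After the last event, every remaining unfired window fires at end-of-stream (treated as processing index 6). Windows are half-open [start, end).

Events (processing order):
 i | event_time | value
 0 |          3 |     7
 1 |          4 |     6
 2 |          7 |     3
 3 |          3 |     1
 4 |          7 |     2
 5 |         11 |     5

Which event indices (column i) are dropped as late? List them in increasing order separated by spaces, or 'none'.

i=0 t=3 v=7: → [2,4); WM=−∞
i=1 t=4 v=6: → [4,6); WM=−∞
i=2 t=7 v=3: → [6,8); WM=−∞
i=3 t=3 v=1: → [2,4); WM=5; [2,4) fires=2
i=4 t=7 v=2: → [6,8); WM=5
i=5 t=11 v=5: → [10,12); WM=5

none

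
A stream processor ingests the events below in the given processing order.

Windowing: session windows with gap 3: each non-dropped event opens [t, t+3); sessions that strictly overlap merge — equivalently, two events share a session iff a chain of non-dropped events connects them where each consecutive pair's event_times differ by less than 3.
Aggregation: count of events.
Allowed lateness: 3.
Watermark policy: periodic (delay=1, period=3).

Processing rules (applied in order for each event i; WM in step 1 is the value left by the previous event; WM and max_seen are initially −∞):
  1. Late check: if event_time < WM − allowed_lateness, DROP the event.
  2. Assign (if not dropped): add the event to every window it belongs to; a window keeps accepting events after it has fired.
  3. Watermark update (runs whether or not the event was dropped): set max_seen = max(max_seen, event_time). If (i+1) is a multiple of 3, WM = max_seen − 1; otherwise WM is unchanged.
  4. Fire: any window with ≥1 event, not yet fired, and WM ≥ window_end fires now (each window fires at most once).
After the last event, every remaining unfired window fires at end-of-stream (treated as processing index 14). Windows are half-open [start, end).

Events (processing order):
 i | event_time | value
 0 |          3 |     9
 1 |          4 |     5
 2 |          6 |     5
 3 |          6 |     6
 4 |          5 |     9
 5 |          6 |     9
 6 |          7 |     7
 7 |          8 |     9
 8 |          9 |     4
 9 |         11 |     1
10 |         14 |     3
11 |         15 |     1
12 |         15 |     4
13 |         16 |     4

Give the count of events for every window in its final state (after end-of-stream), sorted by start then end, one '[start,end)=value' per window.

i=0 t=3 v=9: → [3,6); WM=−∞
i=1 t=4 v=5: → [3,7); WM=−∞
i=2 t=6 v=5: → [3,9); WM=5
i=3 t=6 v=6: → [3,9); WM=5
i=4 t=5 v=9: → [3,9); WM=5
i=5 t=6 v=9: → [3,9); WM=5
i=6 t=7 v=7: → [3,10); WM=5
i=7 t=8 v=9: → [3,11); WM=5
i=8 t=9 v=4: → [3,12); WM=8
i=9 t=11 v=1: → [3,14); WM=8
i=10 t=14 v=3: → [14,17); WM=8
i=11 t=15 v=1: → [14,18); WM=14
i=12 t=15 v=4: → [14,18); WM=14
i=13 t=16 v=4: → [14,19); WM=14

[3,14)=10 [14,19)=4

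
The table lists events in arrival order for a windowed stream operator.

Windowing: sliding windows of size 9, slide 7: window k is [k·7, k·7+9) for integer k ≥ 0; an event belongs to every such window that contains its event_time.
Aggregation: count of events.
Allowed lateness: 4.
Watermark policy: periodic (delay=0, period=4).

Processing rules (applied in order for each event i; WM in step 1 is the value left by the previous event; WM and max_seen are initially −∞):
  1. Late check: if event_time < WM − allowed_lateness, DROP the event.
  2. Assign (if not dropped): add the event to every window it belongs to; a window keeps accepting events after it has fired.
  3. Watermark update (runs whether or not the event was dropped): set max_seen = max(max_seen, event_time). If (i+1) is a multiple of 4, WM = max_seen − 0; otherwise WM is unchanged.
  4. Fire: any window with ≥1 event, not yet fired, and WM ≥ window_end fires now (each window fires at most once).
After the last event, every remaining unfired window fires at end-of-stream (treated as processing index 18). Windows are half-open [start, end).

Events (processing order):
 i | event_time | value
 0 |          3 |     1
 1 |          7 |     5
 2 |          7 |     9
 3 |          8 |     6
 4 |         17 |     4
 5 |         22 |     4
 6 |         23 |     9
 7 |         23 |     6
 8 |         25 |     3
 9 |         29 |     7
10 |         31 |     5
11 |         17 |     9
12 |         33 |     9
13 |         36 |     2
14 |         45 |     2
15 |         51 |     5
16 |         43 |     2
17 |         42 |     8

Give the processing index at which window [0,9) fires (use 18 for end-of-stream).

i=0 t=3 v=1: → [0,9); WM=−∞
i=1 t=7 v=5: → [7,16),[0,9); WM=−∞
i=2 t=7 v=9: → [7,16),[0,9); WM=−∞
i=3 t=8 v=6: → [7,16),[0,9); WM=8
i=4 t=17 v=4: → [14,23); WM=8
i=5 t=22 v=4: → [21,30),[14,23); WM=8
i=6 t=23 v=9: → [21,30); WM=8
i=7 t=23 v=6: → [21,30); WM=23; [0,9) fires=4 [7,16) fires=3 [14,23) fires=2
i=8 t=25 v=3: → [21,30); WM=23
i=9 t=29 v=7: → [28,37),[21,30); WM=23
i=10 t=31 v=5: → [28,37); WM=23
i=11 t=17 v=9: DROP (t<23-4); WM=31; [21,30) fires=5
i=12 t=33 v=9: → [28,37); WM=31
i=13 t=36 v=2: → [35,44),[28,37); WM=31
i=14 t=45 v=2: → [42,51); WM=31
i=15 t=51 v=5: → [49,58); WM=51; [28,37) fires=4 [35,44) fires=1 [42,51) fires=1
i=16 t=43 v=2: DROP (t<51-4); WM=51
i=17 t=42 v=8: DROP (t<51-4); WM=51

7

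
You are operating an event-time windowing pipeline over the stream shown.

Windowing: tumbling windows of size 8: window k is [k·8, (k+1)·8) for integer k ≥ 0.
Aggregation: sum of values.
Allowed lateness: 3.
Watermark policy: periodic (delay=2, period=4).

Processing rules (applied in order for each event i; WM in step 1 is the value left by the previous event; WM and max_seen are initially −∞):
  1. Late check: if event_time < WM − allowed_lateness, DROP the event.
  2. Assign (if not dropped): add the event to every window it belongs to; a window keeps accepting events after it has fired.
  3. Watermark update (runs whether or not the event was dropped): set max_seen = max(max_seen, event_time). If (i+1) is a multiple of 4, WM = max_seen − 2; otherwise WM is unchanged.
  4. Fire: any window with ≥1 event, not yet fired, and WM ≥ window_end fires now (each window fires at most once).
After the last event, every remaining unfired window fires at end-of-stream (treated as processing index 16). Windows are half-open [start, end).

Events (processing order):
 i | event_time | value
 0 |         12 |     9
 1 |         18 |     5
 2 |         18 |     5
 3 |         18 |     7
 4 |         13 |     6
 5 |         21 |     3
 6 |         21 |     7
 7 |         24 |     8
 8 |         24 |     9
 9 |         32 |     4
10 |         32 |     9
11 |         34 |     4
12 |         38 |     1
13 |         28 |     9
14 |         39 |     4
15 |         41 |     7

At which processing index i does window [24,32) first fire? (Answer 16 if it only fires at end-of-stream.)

i=0 t=12 v=9: → [8,16); WM=−∞
i=1 t=18 v=5: → [16,24); WM=−∞
i=2 t=18 v=5: → [16,24); WM=−∞
i=3 t=18 v=7: → [16,24); WM=16; [8,16) fires=9
i=4 t=13 v=6: → [8,16); WM=16
i=5 t=21 v=3: → [16,24); WM=16
i=6 t=21 v=7: → [16,24); WM=16
i=7 t=24 v=8: → [24,32); WM=22
i=8 t=24 v=9: → [24,32); WM=22
i=9 t=32 v=4: → [32,40); WM=22
i=10 t=32 v=9: → [32,40); WM=22
i=11 t=34 v=4: → [32,40); WM=32; [16,24) fires=27 [24,32) fires=17
i=12 t=38 v=1: → [32,40); WM=32
i=13 t=28 v=9: DROP (t<32-3); WM=32
i=14 t=39 v=4: → [32,40); WM=32
i=15 t=41 v=7: → [40,48); WM=39

11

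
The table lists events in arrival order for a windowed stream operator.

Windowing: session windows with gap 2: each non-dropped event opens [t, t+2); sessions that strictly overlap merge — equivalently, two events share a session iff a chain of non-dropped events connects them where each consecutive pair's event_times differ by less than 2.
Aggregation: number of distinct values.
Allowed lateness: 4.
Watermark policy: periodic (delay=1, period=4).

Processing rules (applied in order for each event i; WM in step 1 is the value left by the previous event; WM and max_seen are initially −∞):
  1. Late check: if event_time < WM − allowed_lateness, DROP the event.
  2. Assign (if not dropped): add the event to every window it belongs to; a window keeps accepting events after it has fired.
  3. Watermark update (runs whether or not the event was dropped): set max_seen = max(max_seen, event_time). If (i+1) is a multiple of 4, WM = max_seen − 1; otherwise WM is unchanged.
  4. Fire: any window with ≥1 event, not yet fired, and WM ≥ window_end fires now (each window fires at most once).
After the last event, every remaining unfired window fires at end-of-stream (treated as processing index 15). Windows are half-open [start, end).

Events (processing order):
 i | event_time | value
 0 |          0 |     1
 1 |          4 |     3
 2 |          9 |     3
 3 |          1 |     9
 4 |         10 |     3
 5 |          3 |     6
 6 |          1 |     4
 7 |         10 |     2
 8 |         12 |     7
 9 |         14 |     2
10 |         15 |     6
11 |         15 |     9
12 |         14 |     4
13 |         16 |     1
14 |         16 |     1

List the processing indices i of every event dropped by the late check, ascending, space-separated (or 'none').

5 6

i=0 t=0 v=1: → [0,2); WM=−∞
i=1 t=4 v=3: → [4,6); WM=−∞
i=2 t=9 v=3: → [9,11); WM=−∞
i=3 t=1 v=9: → [0,3); WM=8
i=4 t=10 v=3: → [9,12); WM=8
i=5 t=3 v=6: DROP (t<8-4); WM=8
i=6 t=1 v=4: DROP (t<8-4); WM=8
i=7 t=10 v=2: → [9,12); WM=9
i=8 t=12 v=7: → [12,14); WM=9
i=9 t=14 v=2: → [14,16); WM=9
i=10 t=15 v=6: → [14,17); WM=9
i=11 t=15 v=9: → [14,17); WM=14
i=12 t=14 v=4: → [14,17); WM=14
i=13 t=16 v=1: → [14,18); WM=14
i=14 t=16 v=1: → [14,18); WM=14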